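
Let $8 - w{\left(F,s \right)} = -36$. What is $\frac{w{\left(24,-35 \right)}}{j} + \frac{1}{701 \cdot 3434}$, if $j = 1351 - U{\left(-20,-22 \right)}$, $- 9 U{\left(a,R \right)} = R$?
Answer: $\frac{953276801}{29216599058} \approx 0.032628$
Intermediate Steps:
$U{\left(a,R \right)} = - \frac{R}{9}$
$w{\left(F,s \right)} = 44$ ($w{\left(F,s \right)} = 8 - -36 = 8 + 36 = 44$)
$j = \frac{12137}{9}$ ($j = 1351 - \left(- \frac{1}{9}\right) \left(-22\right) = 1351 - \frac{22}{9} = \frac{12137}{9} \approx 1348.6$)
$\frac{w{\left(24,-35 \right)}}{j} + \frac{1}{701 \cdot 3434} = \frac{44}{\frac{12137}{9}} + \frac{1}{701 \cdot 3434} = 44 \cdot \frac{9}{12137} + \frac{1}{701} \cdot \frac{1}{3434} = \frac{396}{12137} + \frac{1}{2407234} = \frac{953276801}{29216599058}$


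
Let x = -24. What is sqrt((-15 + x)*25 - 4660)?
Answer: 7*I*sqrt(115) ≈ 75.067*I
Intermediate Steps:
sqrt((-15 + x)*25 - 4660) = sqrt((-15 - 24)*25 - 4660) = sqrt(-39*25 - 4660) = sqrt(-975 - 4660) = sqrt(-5635) = 7*I*sqrt(115)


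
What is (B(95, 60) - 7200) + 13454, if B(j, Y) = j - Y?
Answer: 6289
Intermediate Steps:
(B(95, 60) - 7200) + 13454 = ((95 - 1*60) - 7200) + 13454 = ((95 - 60) - 7200) + 13454 = (35 - 7200) + 13454 = -7165 + 13454 = 6289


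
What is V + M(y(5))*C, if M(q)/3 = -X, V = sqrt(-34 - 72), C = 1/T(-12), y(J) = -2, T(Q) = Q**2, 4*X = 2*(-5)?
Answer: 5/96 + I*sqrt(106) ≈ 0.052083 + 10.296*I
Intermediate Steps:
X = -5/2 (X = (2*(-5))/4 = (1/4)*(-10) = -5/2 ≈ -2.5000)
C = 1/144 (C = 1/((-12)**2) = 1/144 ≈ 0.0069444)
V = I*sqrt(106) (V = sqrt(-106) = I*sqrt(106) ≈ 10.296*I)
M(q) = 15/2 (M(q) = 3*(-1*(-5/2)) = 3*(5/2) = 15/2)
V + M(y(5))*C = I*sqrt(106) + (15/2)*(1/144) = I*sqrt(106) + 5/96 = 5/96 + I*sqrt(106)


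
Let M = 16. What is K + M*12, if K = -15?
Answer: 177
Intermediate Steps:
K + M*12 = -15 + 16*12 = -15 + 192 = 177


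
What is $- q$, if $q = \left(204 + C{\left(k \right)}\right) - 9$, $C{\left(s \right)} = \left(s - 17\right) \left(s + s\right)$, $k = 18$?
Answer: $-231$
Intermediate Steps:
$C{\left(s \right)} = 2 s \left(-17 + s\right)$ ($C{\left(s \right)} = \left(-17 + s\right) 2 s = 2 s \left(-17 + s\right)$)
$q = 231$ ($q = \left(204 + 2 \cdot 18 \left(-17 + 18\right)\right) - 9 = \left(204 + 2 \cdot 18 \cdot 1\right) + \left(-81 + 72\right) = \left(204 + 36\right) - 9 = 240 - 9 = 231$)
$- q = \left(-1\right) 231 = -231$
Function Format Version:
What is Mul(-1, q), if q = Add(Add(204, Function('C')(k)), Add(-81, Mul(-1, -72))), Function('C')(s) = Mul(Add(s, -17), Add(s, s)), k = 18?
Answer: -231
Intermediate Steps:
Function('C')(s) = Mul(2, s, Add(-17, s)) (Function('C')(s) = Mul(Add(-17, s), Mul(2, s)) = Mul(2, s, Add(-17, s)))
q = 231 (q = Add(Add(204, Mul(2, 18, Add(-17, 18))), Add(-81, Mul(-1, -72))) = Add(Add(204, Mul(2, 18, 1)), Add(-81, 72)) = Add(Add(204, 36), -9) = Add(240, -9) = 231)
Mul(-1, q) = Mul(-1, 231) = -231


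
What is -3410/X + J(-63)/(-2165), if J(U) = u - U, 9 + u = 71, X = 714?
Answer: -747190/154581 ≈ -4.8336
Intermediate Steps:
u = 62 (u = -9 + 71 = 62)
J(U) = 62 - U
-3410/X + J(-63)/(-2165) = -3410/714 + (62 - 1*(-63))/(-2165) = -3410*1/714 + (62 + 63)*(-1/2165) = -1705/357 + 125*(-1/2165) = -1705/357 - 25/433 = -747190/154581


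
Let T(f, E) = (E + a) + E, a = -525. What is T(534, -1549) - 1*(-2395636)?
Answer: 2392013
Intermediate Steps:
T(f, E) = -525 + 2*E (T(f, E) = (E - 525) + E = (-525 + E) + E = -525 + 2*E)
T(534, -1549) - 1*(-2395636) = (-525 + 2*(-1549)) - 1*(-2395636) = (-525 - 3098) + 2395636 = -3623 + 2395636 = 2392013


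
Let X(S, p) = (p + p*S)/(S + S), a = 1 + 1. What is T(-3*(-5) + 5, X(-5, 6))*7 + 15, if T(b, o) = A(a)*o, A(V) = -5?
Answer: -69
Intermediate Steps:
a = 2
X(S, p) = (p + S*p)/(2*S) (X(S, p) = (p + S*p)/((2*S)) = (p + S*p)*(1/(2*S)) = (p + S*p)/(2*S))
T(b, o) = -5*o
T(-3*(-5) + 5, X(-5, 6))*7 + 15 = -5*6*(1 - 5)/(2*(-5))*7 + 15 = -5*6*(-1)*(-4)/(2*5)*7 + 15 = -5*12/5*7 + 15 = -12*7 + 15 = -84 + 15 = -69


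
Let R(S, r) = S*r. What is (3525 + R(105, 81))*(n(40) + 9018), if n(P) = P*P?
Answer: 127734540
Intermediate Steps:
n(P) = P²
(3525 + R(105, 81))*(n(40) + 9018) = (3525 + 105*81)*(40² + 9018) = (3525 + 8505)*(1600 + 9018) = 12030*10618 = 127734540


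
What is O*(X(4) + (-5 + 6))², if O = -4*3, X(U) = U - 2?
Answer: -108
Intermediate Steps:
X(U) = -2 + U
O = -12
O*(X(4) + (-5 + 6))² = -12*((-2 + 4) + (-5 + 6))² = -12*(2 + 1)² = -12*3² = -12*9 = -108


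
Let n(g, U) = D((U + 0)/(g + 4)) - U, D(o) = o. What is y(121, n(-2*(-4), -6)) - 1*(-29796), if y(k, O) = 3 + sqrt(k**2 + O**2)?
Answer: 29799 + 11*sqrt(485)/2 ≈ 29920.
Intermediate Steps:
n(g, U) = -U + U/(4 + g) (n(g, U) = (U + 0)/(g + 4) - U = U/(4 + g) - U = -U + U/(4 + g))
y(k, O) = 3 + sqrt(O**2 + k**2)
y(121, n(-2*(-4), -6)) - 1*(-29796) = (3 + sqrt((-6*(-3 - (-2)*(-4))/(4 - 2*(-4)))**2 + 121**2)) - 1*(-29796) = (3 + sqrt((-6*(-3 - 1*8)/(4 + 8))**2 + 14641)) + 29796 = (3 + sqrt((-6*(-3 - 8)/12)**2 + 14641)) + 29796 = (3 + sqrt((-6*1/12*(-11))**2 + 14641)) + 29796 = (3 + sqrt((11/2)**2 + 14641)) + 29796 = (3 + sqrt(121/4 + 14641)) + 29796 = (3 + sqrt(58685/4)) + 29796 = (3 + 11*sqrt(485)/2) + 29796 = 29799 + 11*sqrt(485)/2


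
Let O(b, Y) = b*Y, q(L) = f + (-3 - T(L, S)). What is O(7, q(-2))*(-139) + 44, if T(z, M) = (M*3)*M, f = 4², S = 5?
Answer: 60370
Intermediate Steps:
f = 16
T(z, M) = 3*M² (T(z, M) = (3*M)*M = 3*M²)
q(L) = -62 (q(L) = 16 + (-3 - 3*5²) = 16 + (-3 - 3*25) = 16 + (-3 - 1*75) = 16 + (-3 - 75) = 16 - 78 = -62)
O(b, Y) = Y*b
O(7, q(-2))*(-139) + 44 = -62*7*(-139) + 44 = -434*(-139) + 44 = 60326 + 44 = 60370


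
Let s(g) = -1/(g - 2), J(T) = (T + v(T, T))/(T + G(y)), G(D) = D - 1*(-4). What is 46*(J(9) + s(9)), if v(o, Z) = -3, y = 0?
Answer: 1334/91 ≈ 14.659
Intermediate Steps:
G(D) = 4 + D (G(D) = D + 4 = 4 + D)
J(T) = (-3 + T)/(4 + T) (J(T) = (T - 3)/(T + (4 + 0)) = (-3 + T)/(T + 4) = (-3 + T)/(4 + T))
s(g) = -1/(-2 + g)
46*(J(9) + s(9)) = 46*((-3 + 9)/(4 + 9) - 1/(-2 + 9)) = 46*(6/13 - 1/7) = 46*(29/91) = 1334/91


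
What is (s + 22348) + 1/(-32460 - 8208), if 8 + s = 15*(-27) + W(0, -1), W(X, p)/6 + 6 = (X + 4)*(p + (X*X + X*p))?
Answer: 889612499/40668 ≈ 21875.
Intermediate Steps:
W(X, p) = -36 + 6*(4 + X)*(p + X**2 + X*p) (W(X, p) = -36 + 6*((X + 4)*(p + (X*X + X*p))) = -36 + 6*((4 + X)*(p + (X**2 + X*p))) = -36 + 6*((4 + X)*(p + X**2 + X*p)) = -36 + 6*(4 + X)*(p + X**2 + X*p))
s = -473 (s = -8 + (15*(-27) + (-36 + 6*0**3 + 24*(-1) + 24*0**2 + 6*(-1)*0**2 + 30*0*(-1))) = -8 + (-405 + (-36 + 6*0 - 24 + 24*0 + 6*(-1)*0 + 0)) = -8 + (-405 + (-36 + 0 - 24 + 0 + 0 + 0)) = -8 + (-405 - 60) = -8 - 465 = -473)
(s + 22348) + 1/(-32460 - 8208) = (-473 + 22348) + 1/(-32460 - 8208) = 21875 + 1/(-40668) = 21875 - 1/40668 = 889612499/40668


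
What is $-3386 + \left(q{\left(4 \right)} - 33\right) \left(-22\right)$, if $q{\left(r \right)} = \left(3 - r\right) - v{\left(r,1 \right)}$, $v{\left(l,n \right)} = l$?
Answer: $-2550$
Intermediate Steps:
$q{\left(r \right)} = 3 - 2 r$ ($q{\left(r \right)} = \left(3 - r\right) - r = 3 - 2 r$)
$-3386 + \left(q{\left(4 \right)} - 33\right) \left(-22\right) = -3386 + \left(\left(3 - 8\right) - 33\right) \left(-22\right) = -3386 + \left(-5 - 33\right) \left(-22\right) = -3386 - -836 = -3386 + 836 = -2550$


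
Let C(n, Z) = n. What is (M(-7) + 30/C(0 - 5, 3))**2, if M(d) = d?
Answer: 169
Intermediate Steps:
(M(-7) + 30/C(0 - 5, 3))**2 = (-7 + 30/(0 - 5))**2 = (-7 + 30/(-5))**2 = (-7 + 30*(-1/5))**2 = (-7 - 6)**2 = (-13)**2 = 169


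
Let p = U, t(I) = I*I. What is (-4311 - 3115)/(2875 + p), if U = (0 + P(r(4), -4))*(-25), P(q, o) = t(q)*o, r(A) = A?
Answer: -7426/4475 ≈ -1.6594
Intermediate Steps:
t(I) = I²
P(q, o) = o*q² (P(q, o) = q²*o = o*q²)
U = 1600 (U = (0 - 4*4²)*(-25) = (0 - 4*16)*(-25) = (0 - 64)*(-25) = -64*(-25) = 1600)
p = 1600
(-4311 - 3115)/(2875 + p) = (-4311 - 3115)/(2875 + 1600) = -7426/4475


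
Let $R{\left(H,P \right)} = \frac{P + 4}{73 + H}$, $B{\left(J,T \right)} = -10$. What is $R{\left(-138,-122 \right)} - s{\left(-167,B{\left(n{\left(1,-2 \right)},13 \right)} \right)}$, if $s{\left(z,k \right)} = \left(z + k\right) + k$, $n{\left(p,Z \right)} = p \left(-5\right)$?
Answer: $\frac{12273}{65} \approx 188.82$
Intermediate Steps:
$n{\left(p,Z \right)} = - 5 p$
$R{\left(H,P \right)} = \frac{4 + P}{73 + H}$
$s{\left(z,k \right)} = z + 2 k$ ($s{\left(z,k \right)} = \left(k + z\right) + k = z + 2 k$)
$R{\left(-138,-122 \right)} - s{\left(-167,B{\left(n{\left(1,-2 \right)},13 \right)} \right)} = \frac{4 - 122}{73 - 138} - \left(-167 + 2 \left(-10\right)\right) = \frac{1}{-65} \left(-118\right) - \left(-167 - 20\right) = \left(- \frac{1}{65}\right) \left(-118\right) - -187 = \frac{118}{65} + 187 = \frac{12273}{65}$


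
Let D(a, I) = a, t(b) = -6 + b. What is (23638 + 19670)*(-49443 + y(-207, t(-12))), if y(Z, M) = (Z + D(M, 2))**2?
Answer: 51190056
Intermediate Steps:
y(Z, M) = (M + Z)**2 (y(Z, M) = (Z + M)**2 = (M + Z)**2)
(23638 + 19670)*(-49443 + y(-207, t(-12))) = (23638 + 19670)*(-49443 + ((-6 - 12) - 207)**2) = 43308*(-49443 + (-18 - 207)**2) = 43308*(-49443 + (-225)**2) = 43308*(-49443 + 50625) = 43308*1182 = 51190056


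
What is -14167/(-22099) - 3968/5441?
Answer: -10606185/120240659 ≈ -0.088208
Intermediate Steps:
-14167/(-22099) - 3968/5441 = -14167*(-1/22099) - 3968*1/5441 = 14167/22099 - 3968/5441 = -10606185/120240659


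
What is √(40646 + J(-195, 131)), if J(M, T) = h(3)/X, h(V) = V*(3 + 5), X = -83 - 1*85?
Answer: √1991647/7 ≈ 201.61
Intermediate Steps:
X = -168 (X = -83 - 85 = -168)
h(V) = 8*V (h(V) = V*8 = 8*V)
J(M, T) = -⅐ (J(M, T) = (8*3)/(-168) = 24*(-1/168) = -⅐)
√(40646 + J(-195, 131)) = √(40646 - ⅐) = √(284521/7) = √1991647/7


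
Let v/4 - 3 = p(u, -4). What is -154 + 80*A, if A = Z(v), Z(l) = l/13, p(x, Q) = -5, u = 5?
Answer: -2642/13 ≈ -203.23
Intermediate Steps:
v = -8 (v = 12 + 4*(-5) = 12 - 20 = -8)
Z(l) = l/13 (Z(l) = l*(1/13) = l/13)
A = -8/13 (A = (1/13)*(-8) = -8/13 ≈ -0.61539)
-154 + 80*A = -154 + 80*(-8/13) = -154 - 640/13 = -2642/13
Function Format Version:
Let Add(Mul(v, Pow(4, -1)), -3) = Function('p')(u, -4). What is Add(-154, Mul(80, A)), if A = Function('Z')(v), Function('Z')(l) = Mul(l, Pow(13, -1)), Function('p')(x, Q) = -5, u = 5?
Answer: Rational(-2642, 13) ≈ -203.23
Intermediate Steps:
v = -8 (v = Add(12, Mul(4, -5)) = Add(12, -20) = -8)
Function('Z')(l) = Mul(Rational(1, 13), l) (Function('Z')(l) = Mul(l, Rational(1, 13)) = Mul(Rational(1, 13), l))
A = Rational(-8, 13) (A = Mul(Rational(1, 13), -8) = Rational(-8, 13) ≈ -0.61539)
Add(-154, Mul(80, A)) = Add(-154, Mul(80, Rational(-8, 13))) = Add(-154, Rational(-640, 13)) = Rational(-2642, 13)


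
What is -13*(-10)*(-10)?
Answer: -1300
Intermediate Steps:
-13*(-10)*(-10) = 130*(-10) = -1300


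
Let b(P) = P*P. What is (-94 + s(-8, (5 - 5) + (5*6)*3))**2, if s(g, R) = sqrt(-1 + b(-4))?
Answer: (94 - sqrt(15))**2 ≈ 8122.9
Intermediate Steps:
b(P) = P**2
s(g, R) = sqrt(15) (s(g, R) = sqrt(-1 + (-4)**2) = sqrt(-1 + 16) = sqrt(15))
(-94 + s(-8, (5 - 5) + (5*6)*3))**2 = (-94 + sqrt(15))**2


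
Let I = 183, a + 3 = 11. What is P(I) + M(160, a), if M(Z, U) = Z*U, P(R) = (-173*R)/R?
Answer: 1107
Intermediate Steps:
a = 8 (a = -3 + 11 = 8)
P(R) = -173
M(Z, U) = U*Z
P(I) + M(160, a) = -173 + 8*160 = -173 + 1280 = 1107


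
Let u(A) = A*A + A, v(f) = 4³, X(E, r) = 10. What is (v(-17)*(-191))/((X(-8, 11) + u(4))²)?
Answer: -3056/225 ≈ -13.582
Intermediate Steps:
v(f) = 64
u(A) = A + A² (u(A) = A² + A = A + A²)
(v(-17)*(-191))/((X(-8, 11) + u(4))²) = (64*(-191))/((10 + 4*(1 + 4))²) = -12224/(10 + 4*5)² = -12224/(10 + 20)² = -12224/(30²) = -12224/900 = -12224*1/900 = -3056/225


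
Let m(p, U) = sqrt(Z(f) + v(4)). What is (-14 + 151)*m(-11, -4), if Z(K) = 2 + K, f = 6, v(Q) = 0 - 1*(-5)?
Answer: 137*sqrt(13) ≈ 493.96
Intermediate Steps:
v(Q) = 5 (v(Q) = 0 + 5 = 5)
m(p, U) = sqrt(13) (m(p, U) = sqrt((2 + 6) + 5) = sqrt(8 + 5) = sqrt(13))
(-14 + 151)*m(-11, -4) = (-14 + 151)*sqrt(13) = 137*sqrt(13)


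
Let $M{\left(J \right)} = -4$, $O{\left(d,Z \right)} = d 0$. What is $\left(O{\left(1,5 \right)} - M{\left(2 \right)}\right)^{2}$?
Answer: $16$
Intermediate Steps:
$O{\left(d,Z \right)} = 0$
$\left(O{\left(1,5 \right)} - M{\left(2 \right)}\right)^{2} = \left(0 - -4\right)^{2} = \left(0 + 4\right)^{2} = 4^{2} = 16$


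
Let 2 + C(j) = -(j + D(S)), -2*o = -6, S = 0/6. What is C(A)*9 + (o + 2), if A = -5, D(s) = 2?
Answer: 14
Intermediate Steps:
S = 0 (S = 0*(⅙) = 0)
o = 3 (o = -½*(-6) = 3)
C(j) = -4 - j (C(j) = -2 - (j + 2) = -2 - (2 + j) = -2 + (-2 - j) = -4 - j)
C(A)*9 + (o + 2) = (-4 - 1*(-5))*9 + (3 + 2) = (-4 + 5)*9 + 5 = 1*9 + 5 = 9 + 5 = 14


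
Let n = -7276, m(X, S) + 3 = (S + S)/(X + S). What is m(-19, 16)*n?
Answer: 298316/3 ≈ 99439.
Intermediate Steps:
m(X, S) = -3 + 2*S/(S + X) (m(X, S) = -3 + (S + S)/(X + S) = -3 + (2*S)/(S + X) = -3 + 2*S/(S + X))
m(-19, 16)*n = ((-1*16 - 3*(-19))/(16 - 19))*(-7276) = ((-16 + 57)/(-3))*(-7276) = -1/3*41*(-7276) = -41/3*(-7276) = 298316/3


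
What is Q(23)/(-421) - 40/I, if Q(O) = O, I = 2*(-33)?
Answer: 7661/13893 ≈ 0.55143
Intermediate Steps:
I = -66
Q(23)/(-421) - 40/I = 23/(-421) - 40/(-66) = 23*(-1/421) - 40*(-1/66) = -23/421 + 20/33 = 7661/13893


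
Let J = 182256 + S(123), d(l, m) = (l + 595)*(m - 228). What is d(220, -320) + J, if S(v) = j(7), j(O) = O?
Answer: -264357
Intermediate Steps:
d(l, m) = (-228 + m)*(595 + l) (d(l, m) = (595 + l)*(-228 + m) = (-228 + m)*(595 + l))
S(v) = 7
J = 182263 (J = 182256 + 7 = 182263)
d(220, -320) + J = (-135660 - 228*220 + 595*(-320) + 220*(-320)) + 182263 = (-135660 - 50160 - 190400 - 70400) + 182263 = -446620 + 182263 = -264357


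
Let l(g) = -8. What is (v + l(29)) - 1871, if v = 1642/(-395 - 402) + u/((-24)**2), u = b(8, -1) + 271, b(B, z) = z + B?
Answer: -431660257/229536 ≈ -1880.6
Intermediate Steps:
b(B, z) = B + z
u = 278 (u = (8 - 1) + 271 = 7 + 271 = 278)
v = -362113/229536 (v = 1642/(-395 - 402) + 278/((-24)**2) = 1642/(-797) + 278/576 = 1642*(-1/797) + 278*(1/576) = -1642/797 + 139/288 = -362113/229536 ≈ -1.5776)
(v + l(29)) - 1871 = (-362113/229536 - 8) - 1871 = -2198401/229536 - 1871 = -431660257/229536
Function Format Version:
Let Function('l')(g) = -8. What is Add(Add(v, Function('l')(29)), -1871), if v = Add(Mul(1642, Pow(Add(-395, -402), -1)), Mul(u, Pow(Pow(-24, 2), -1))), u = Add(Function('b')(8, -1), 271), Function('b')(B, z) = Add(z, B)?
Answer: Rational(-431660257, 229536) ≈ -1880.6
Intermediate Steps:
Function('b')(B, z) = Add(B, z)
u = 278 (u = Add(Add(8, -1), 271) = Add(7, 271) = 278)
v = Rational(-362113, 229536) (v = Add(Mul(1642, Pow(Add(-395, -402), -1)), Mul(278, Pow(Pow(-24, 2), -1))) = Add(Mul(1642, Pow(-797, -1)), Mul(278, Pow(576, -1))) = Add(Mul(1642, Rational(-1, 797)), Mul(278, Rational(1, 576))) = Add(Rational(-1642, 797), Rational(139, 288)) = Rational(-362113, 229536) ≈ -1.5776)
Add(Add(v, Function('l')(29)), -1871) = Add(Add(Rational(-362113, 229536), -8), -1871) = Add(Rational(-2198401, 229536), -1871) = Rational(-431660257, 229536)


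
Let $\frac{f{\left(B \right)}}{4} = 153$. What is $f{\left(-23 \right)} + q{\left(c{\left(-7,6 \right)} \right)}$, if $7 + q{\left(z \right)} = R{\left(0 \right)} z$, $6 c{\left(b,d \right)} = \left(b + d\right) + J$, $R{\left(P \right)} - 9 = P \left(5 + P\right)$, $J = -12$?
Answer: $\frac{1171}{2} \approx 585.5$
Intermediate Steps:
$R{\left(P \right)} = 9 + P \left(5 + P\right)$
$c{\left(b,d \right)} = -2 + \frac{b}{6} + \frac{d}{6}$ ($c{\left(b,d \right)} = \frac{\left(b + d\right) - 12}{6} = \frac{-12 + b + d}{6} = -2 + \frac{b}{6} + \frac{d}{6}$)
$f{\left(B \right)} = 612$ ($f{\left(B \right)} = 4 \cdot 153 = 612$)
$q{\left(z \right)} = -7 + 9 z$ ($q{\left(z \right)} = -7 + \left(9 + 0^{2} + 5 \cdot 0\right) z = -7 + \left(9 + 0 + 0\right) z = -7 + 9 z$)
$f{\left(-23 \right)} + q{\left(c{\left(-7,6 \right)} \right)} = 612 + \left(-7 + 9 \left(-2 + \frac{1}{6} \left(-7\right) + \frac{1}{6} \cdot 6\right)\right) = 612 + \left(-7 + 9 \left(-2 - \frac{7}{6} + 1\right)\right) = 612 + \left(-7 + 9 \left(- \frac{13}{6}\right)\right) = 612 - \frac{53}{2} = \frac{1171}{2}$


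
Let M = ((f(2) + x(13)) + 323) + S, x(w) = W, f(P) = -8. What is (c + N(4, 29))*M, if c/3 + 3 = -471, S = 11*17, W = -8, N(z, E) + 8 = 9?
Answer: -701974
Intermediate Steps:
N(z, E) = 1 (N(z, E) = -8 + 9 = 1)
S = 187
x(w) = -8
c = -1422 (c = -9 + 3*(-471) = -9 - 1413 = -1422)
M = 494 (M = ((-8 - 8) + 323) + 187 = (-16 + 323) + 187 = 307 + 187 = 494)
(c + N(4, 29))*M = (-1422 + 1)*494 = -1421*494 = -701974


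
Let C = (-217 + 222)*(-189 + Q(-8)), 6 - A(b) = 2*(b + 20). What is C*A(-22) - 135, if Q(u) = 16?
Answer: -8785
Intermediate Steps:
A(b) = -34 - 2*b (A(b) = 6 - 2*(b + 20) = 6 - 2*(20 + b) = 6 - (40 + 2*b) = 6 + (-40 - 2*b) = -34 - 2*b)
C = -865 (C = (-217 + 222)*(-189 + 16) = 5*(-173) = -865)
C*A(-22) - 135 = -865*(-34 - 2*(-22)) - 135 = -865*(-34 + 44) - 135 = -865*10 - 135 = -8650 - 135 = -8785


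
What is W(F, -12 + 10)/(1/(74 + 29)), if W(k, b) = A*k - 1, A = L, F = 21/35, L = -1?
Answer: -824/5 ≈ -164.80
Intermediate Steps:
F = ⅗ (F = 21*(1/35) = ⅗ ≈ 0.60000)
A = -1
W(k, b) = -1 - k (W(k, b) = -k - 1 = -1 - k)
W(F, -12 + 10)/(1/(74 + 29)) = (-1 - 1*⅗)/(1/(74 + 29)) = (-1 - ⅗)/(1/103) = -8/5/(1/103) = 103*(-8/5) = -824/5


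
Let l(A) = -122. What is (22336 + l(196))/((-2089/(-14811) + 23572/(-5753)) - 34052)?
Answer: -1892803470162/2901829128391 ≈ -0.65228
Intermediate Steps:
(22336 + l(196))/((-2089/(-14811) + 23572/(-5753)) - 34052) = (22336 - 122)/((-2089/(-14811) + 23572/(-5753)) - 34052) = 22214/((-2089*(-1/14811) + 23572*(-1/5753)) - 34052) = 22214/((2089/14811 - 23572/5753) - 34052) = 22214/(-337106875/85207683 - 34052) = 22214/(-2901829128391/85207683) = 22214*(-85207683/2901829128391) = -1892803470162/2901829128391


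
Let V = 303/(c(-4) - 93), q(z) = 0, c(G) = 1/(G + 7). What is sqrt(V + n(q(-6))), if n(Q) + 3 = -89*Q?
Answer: I*sqrt(484554)/278 ≈ 2.504*I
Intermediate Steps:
c(G) = 1/(7 + G)
n(Q) = -3 - 89*Q
V = -909/278 (V = 303/(1/(7 - 4) - 93) = 303/(1/3 - 93) = 303/(-278/3) = -3/278*303 = -909/278 ≈ -3.2698)
sqrt(V + n(q(-6))) = sqrt(-909/278 + (-3 - 89*0)) = sqrt(-909/278 + (-3 + 0)) = sqrt(-909/278 - 3) = sqrt(-1743/278) = I*sqrt(484554)/278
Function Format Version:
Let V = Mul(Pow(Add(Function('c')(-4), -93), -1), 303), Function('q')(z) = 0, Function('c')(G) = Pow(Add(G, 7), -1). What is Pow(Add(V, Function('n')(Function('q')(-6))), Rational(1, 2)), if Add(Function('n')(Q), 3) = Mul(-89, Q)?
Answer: Mul(Rational(1, 278), I, Pow(484554, Rational(1, 2))) ≈ Mul(2.5040, I)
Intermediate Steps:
Function('c')(G) = Pow(Add(7, G), -1)
Function('n')(Q) = Add(-3, Mul(-89, Q))
V = Rational(-909, 278) (V = Mul(Pow(Add(Pow(Add(7, -4), -1), -93), -1), 303) = Mul(Pow(Add(Pow(3, -1), -93), -1), 303) = Mul(Pow(Add(Rational(1, 3), -93), -1), 303) = Mul(Pow(Rational(-278, 3), -1), 303) = Mul(Rational(-3, 278), 303) = Rational(-909, 278) ≈ -3.2698)
Pow(Add(V, Function('n')(Function('q')(-6))), Rational(1, 2)) = Pow(Add(Rational(-909, 278), Add(-3, Mul(-89, 0))), Rational(1, 2)) = Pow(Add(Rational(-909, 278), Add(-3, 0)), Rational(1, 2)) = Pow(Add(Rational(-909, 278), -3), Rational(1, 2)) = Pow(Rational(-1743, 278), Rational(1, 2)) = Mul(Rational(1, 278), I, Pow(484554, Rational(1, 2)))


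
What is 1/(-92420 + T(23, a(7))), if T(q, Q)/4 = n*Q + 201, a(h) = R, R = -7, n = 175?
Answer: -1/96516 ≈ -1.0361e-5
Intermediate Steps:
a(h) = -7
T(q, Q) = 804 + 700*Q (T(q, Q) = 4*(175*Q + 201) = 4*(201 + 175*Q) = 804 + 700*Q)
1/(-92420 + T(23, a(7))) = 1/(-92420 + (804 + 700*(-7))) = 1/(-92420 + (804 - 4900)) = 1/(-92420 - 4096) = 1/(-96516) = -1/96516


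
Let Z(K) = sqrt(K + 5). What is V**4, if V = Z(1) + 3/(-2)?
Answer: 1953/16 - 99*sqrt(6)/2 ≈ 0.81276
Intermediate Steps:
Z(K) = sqrt(5 + K)
V = -3/2 + sqrt(6) (V = sqrt(5 + 1) + 3/(-2) = sqrt(6) + 3*(-1/2) = sqrt(6) - 3/2 = -3/2 + sqrt(6) ≈ 0.94949)
V**4 = (-3/2 + sqrt(6))**4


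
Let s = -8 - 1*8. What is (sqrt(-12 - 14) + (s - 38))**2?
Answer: (54 - I*sqrt(26))**2 ≈ 2890.0 - 550.69*I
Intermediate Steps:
s = -16 (s = -8 - 8 = -16)
(sqrt(-12 - 14) + (s - 38))**2 = (sqrt(-12 - 14) + (-16 - 38))**2 = (sqrt(-26) - 54)**2 = (I*sqrt(26) - 54)**2 = (-54 + I*sqrt(26))**2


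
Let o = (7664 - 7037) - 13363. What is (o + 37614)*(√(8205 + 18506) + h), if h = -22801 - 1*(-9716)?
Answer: -325528630 + 24878*√26711 ≈ -3.2146e+8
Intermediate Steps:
h = -13085 (h = -22801 + 9716 = -13085)
o = -12736 (o = 627 - 13363 = -12736)
(o + 37614)*(√(8205 + 18506) + h) = (-12736 + 37614)*(√(8205 + 18506) - 13085) = 24878*(√26711 - 13085) = 24878*(-13085 + √26711) = -325528630 + 24878*√26711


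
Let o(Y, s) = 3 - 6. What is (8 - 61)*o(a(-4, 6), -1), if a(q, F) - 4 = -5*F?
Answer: 159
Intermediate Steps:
a(q, F) = 4 - 5*F
o(Y, s) = -3
(8 - 61)*o(a(-4, 6), -1) = (8 - 61)*(-3) = -53*(-3) = 159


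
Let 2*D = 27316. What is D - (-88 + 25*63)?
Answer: 12171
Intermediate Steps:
D = 13658 (D = (½)*27316 = 13658)
D - (-88 + 25*63) = 13658 - (-88 + 25*63) = 13658 - (-88 + 1575) = 13658 - 1*1487 = 13658 - 1487 = 12171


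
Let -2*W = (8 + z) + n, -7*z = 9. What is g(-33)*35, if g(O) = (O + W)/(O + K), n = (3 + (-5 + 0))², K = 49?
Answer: -2685/32 ≈ -83.906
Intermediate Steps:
z = -9/7 (z = -⅐*9 = -9/7 ≈ -1.2857)
n = 4 (n = (3 - 5)² = (-2)² = 4)
W = -75/14 (W = -((8 - 9/7) + 4)/2 = -(47/7 + 4)/2 = -½*75/7 = -75/14 ≈ -5.3571)
g(O) = (-75/14 + O)/(49 + O) (g(O) = (O - 75/14)/(O + 49) = (-75/14 + O)/(49 + O))
g(-33)*35 = ((-75/14 - 33)/(49 - 33))*35 = (-537/14/16)*35 = ((1/16)*(-537/14))*35 = -537/224*35 = -2685/32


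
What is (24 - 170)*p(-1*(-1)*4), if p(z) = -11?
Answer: 1606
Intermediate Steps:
(24 - 170)*p(-1*(-1)*4) = (24 - 170)*(-11) = -146*(-11) = 1606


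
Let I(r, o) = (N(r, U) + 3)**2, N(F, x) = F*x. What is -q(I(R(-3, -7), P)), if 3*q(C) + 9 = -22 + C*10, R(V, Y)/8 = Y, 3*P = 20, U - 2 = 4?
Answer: -1108859/3 ≈ -3.6962e+5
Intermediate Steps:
U = 6 (U = 2 + 4 = 6)
P = 20/3 (P = (1/3)*20 = 20/3 ≈ 6.6667)
R(V, Y) = 8*Y
I(r, o) = (3 + 6*r)**2 (I(r, o) = (r*6 + 3)**2 = (6*r + 3)**2 = (3 + 6*r)**2)
q(C) = -31/3 + 10*C/3 (q(C) = -3 + (-22 + C*10)/3 = -3 + (-22 + 10*C)/3 = -3 + (-22/3 + 10*C/3) = -31/3 + 10*C/3)
-q(I(R(-3, -7), P)) = -(-31/3 + 10*(9*(1 + 2*(8*(-7)))**2)/3) = -(-31/3 + 10*(9*(1 + 2*(-56))**2)/3) = -(-31/3 + 10*(9*(1 - 112)**2)/3) = -(-31/3 + 10*(9*(-111)**2)/3) = -(-31/3 + 10*(9*12321)/3) = -(-31/3 + (10/3)*110889) = -(-31/3 + 369630) = -1*1108859/3 = -1108859/3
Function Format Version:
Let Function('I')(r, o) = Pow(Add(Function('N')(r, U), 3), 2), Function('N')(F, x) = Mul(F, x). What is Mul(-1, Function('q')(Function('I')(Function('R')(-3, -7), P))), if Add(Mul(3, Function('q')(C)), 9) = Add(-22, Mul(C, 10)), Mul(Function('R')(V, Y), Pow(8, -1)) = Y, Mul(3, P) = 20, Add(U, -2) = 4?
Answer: Rational(-1108859, 3) ≈ -3.6962e+5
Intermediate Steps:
U = 6 (U = Add(2, 4) = 6)
P = Rational(20, 3) (P = Mul(Rational(1, 3), 20) = Rational(20, 3) ≈ 6.6667)
Function('R')(V, Y) = Mul(8, Y)
Function('I')(r, o) = Pow(Add(3, Mul(6, r)), 2) (Function('I')(r, o) = Pow(Add(Mul(r, 6), 3), 2) = Pow(Add(Mul(6, r), 3), 2) = Pow(Add(3, Mul(6, r)), 2))
Function('q')(C) = Add(Rational(-31, 3), Mul(Rational(10, 3), C)) (Function('q')(C) = Add(-3, Mul(Rational(1, 3), Add(-22, Mul(C, 10)))) = Add(-3, Mul(Rational(1, 3), Add(-22, Mul(10, C)))) = Add(-3, Add(Rational(-22, 3), Mul(Rational(10, 3), C))) = Add(Rational(-31, 3), Mul(Rational(10, 3), C)))
Mul(-1, Function('q')(Function('I')(Function('R')(-3, -7), P))) = Mul(-1, Add(Rational(-31, 3), Mul(Rational(10, 3), Mul(9, Pow(Add(1, Mul(2, Mul(8, -7))), 2))))) = Mul(-1, Add(Rational(-31, 3), Mul(Rational(10, 3), Mul(9, Pow(Add(1, Mul(2, -56)), 2))))) = Mul(-1, Add(Rational(-31, 3), Mul(Rational(10, 3), Mul(9, Pow(Add(1, -112), 2))))) = Mul(-1, Add(Rational(-31, 3), Mul(Rational(10, 3), Mul(9, Pow(-111, 2))))) = Mul(-1, Add(Rational(-31, 3), Mul(Rational(10, 3), Mul(9, 12321)))) = Mul(-1, Add(Rational(-31, 3), Mul(Rational(10, 3), 110889))) = Mul(-1, Add(Rational(-31, 3), 369630)) = Mul(-1, Rational(1108859, 3)) = Rational(-1108859, 3)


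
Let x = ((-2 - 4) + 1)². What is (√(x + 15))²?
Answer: 40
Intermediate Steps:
x = 25 (x = (-6 + 1)² = (-5)² = 25)
(√(x + 15))² = (√(25 + 15))² = (√40)² = (2*√10)² = 40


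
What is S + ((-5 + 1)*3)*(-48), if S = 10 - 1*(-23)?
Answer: 609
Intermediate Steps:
S = 33 (S = 10 + 23 = 33)
S + ((-5 + 1)*3)*(-48) = 33 + ((-5 + 1)*3)*(-48) = 33 - 4*3*(-48) = 33 - 12*(-48) = 33 + 576 = 609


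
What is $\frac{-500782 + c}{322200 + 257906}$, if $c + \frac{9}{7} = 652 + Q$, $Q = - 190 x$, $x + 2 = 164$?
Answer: $- \frac{3716379}{4060742} \approx -0.9152$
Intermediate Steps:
$x = 162$ ($x = -2 + 164 = 162$)
$Q = -30780$ ($Q = \left(-190\right) 162 = -30780$)
$c = - \frac{210905}{7}$ ($c = - \frac{9}{7} + \left(652 - 30780\right) = - \frac{9}{7} - 30128 = - \frac{210905}{7} \approx -30129.0$)
$\frac{-500782 + c}{322200 + 257906} = \frac{-500782 - \frac{210905}{7}}{322200 + 257906} = - \frac{3716379}{7 \cdot 580106} = \left(- \frac{3716379}{7}\right) \frac{1}{580106} = - \frac{3716379}{4060742}$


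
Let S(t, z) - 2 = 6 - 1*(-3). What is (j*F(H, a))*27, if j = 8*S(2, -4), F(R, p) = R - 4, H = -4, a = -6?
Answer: -19008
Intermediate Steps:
S(t, z) = 11 (S(t, z) = 2 + (6 - 1*(-3)) = 2 + (6 + 3) = 2 + 9 = 11)
F(R, p) = -4 + R
j = 88 (j = 8*11 = 88)
(j*F(H, a))*27 = (88*(-4 - 4))*27 = (88*(-8))*27 = -704*27 = -19008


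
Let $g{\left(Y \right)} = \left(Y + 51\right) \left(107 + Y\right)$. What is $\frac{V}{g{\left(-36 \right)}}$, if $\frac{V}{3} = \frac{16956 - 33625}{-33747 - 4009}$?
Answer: $\frac{16669}{13403380} \approx 0.0012436$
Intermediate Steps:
$g{\left(Y \right)} = \left(51 + Y\right) \left(107 + Y\right)$
$V = \frac{50007}{37756}$ ($V = 3 \frac{16956 - 33625}{-33747 - 4009} = 3 \left(- \frac{16669}{-37756}\right) = 3 \left(\left(-16669\right) \left(- \frac{1}{37756}\right)\right) = 3 \cdot \frac{16669}{37756} = \frac{50007}{37756} \approx 1.3245$)
$\frac{V}{g{\left(-36 \right)}} = \frac{50007}{37756 \left(5457 + \left(-36\right)^{2} + 158 \left(-36\right)\right)} = \frac{50007}{37756 \left(5457 + 1296 - 5688\right)} = \frac{50007}{37756 \cdot 1065} = \frac{50007}{37756} \cdot \frac{1}{1065} = \frac{16669}{13403380}$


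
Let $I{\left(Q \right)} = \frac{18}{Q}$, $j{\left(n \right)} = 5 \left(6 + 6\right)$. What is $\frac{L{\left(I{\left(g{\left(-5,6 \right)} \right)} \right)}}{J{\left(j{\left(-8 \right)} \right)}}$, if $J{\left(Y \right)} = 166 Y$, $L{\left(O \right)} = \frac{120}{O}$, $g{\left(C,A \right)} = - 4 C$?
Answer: $\frac{10}{747} \approx 0.013387$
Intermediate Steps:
$j{\left(n \right)} = 60$ ($j{\left(n \right)} = 5 \cdot 12 = 60$)
$\frac{L{\left(I{\left(g{\left(-5,6 \right)} \right)} \right)}}{J{\left(j{\left(-8 \right)} \right)}} = \frac{120 \frac{1}{18 \frac{1}{\left(-4\right) \left(-5\right)}}}{166 \cdot 60} = \frac{120 \frac{1}{18 \cdot \frac{1}{20}}}{9960} = \frac{120}{18 \cdot \frac{1}{20}} \cdot \frac{1}{9960} = \frac{120}{\frac{9}{10}} \cdot \frac{1}{9960} = 120 \cdot \frac{10}{9} \cdot \frac{1}{9960} = \frac{400}{3} \cdot \frac{1}{9960} = \frac{10}{747}$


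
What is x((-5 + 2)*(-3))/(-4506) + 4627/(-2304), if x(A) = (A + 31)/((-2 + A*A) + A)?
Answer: -38225567/19033344 ≈ -2.0083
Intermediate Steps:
x(A) = (31 + A)/(-2 + A + A**2) (x(A) = (31 + A)/((-2 + A**2) + A) = (31 + A)/(-2 + A + A**2))
x((-5 + 2)*(-3))/(-4506) + 4627/(-2304) = ((31 + (-5 + 2)*(-3))/(-2 + (-5 + 2)*(-3) + ((-5 + 2)*(-3))**2))/(-4506) + 4627/(-2304) = ((31 - 3*(-3))/(-2 - 3*(-3) + (-3*(-3))**2))*(-1/4506) + 4627*(-1/2304) = ((31 + 9)/(-2 + 9 + 9**2))*(-1/4506) - 4627/2304 = (40/(-2 + 9 + 81))*(-1/4506) - 4627/2304 = (40/88)*(-1/4506) - 4627/2304 = ((1/88)*40)*(-1/4506) - 4627/2304 = (5/11)*(-1/4506) - 4627/2304 = -5/49566 - 4627/2304 = -38225567/19033344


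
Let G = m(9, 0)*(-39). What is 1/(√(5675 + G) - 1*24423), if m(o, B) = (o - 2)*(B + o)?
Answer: -24423/596479711 - √3218/596479711 ≈ -4.1040e-5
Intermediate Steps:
m(o, B) = (-2 + o)*(B + o)
G = -2457 (G = (9² - 2*0 - 2*9 + 0*9)*(-39) = (81 + 0 - 18 + 0)*(-39) = 63*(-39) = -2457)
1/(√(5675 + G) - 1*24423) = 1/(√(5675 - 2457) - 1*24423) = 1/(√3218 - 24423) = 1/(-24423 + √3218)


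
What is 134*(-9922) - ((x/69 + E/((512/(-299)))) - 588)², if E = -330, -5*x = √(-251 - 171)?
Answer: -11589854740631233/7800422400 - 33731*I*√422/14720 ≈ -1.4858e+6 - 47.074*I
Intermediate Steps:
x = -I*√422/5 (x = -√(-251 - 171)/5 = -I*√422/5 ≈ -4.1085*I)
134*(-9922) - ((x/69 + E/((512/(-299)))) - 588)² = 134*(-9922) - ((-I*√422/5/69 - 330/(512/(-299))) - 588)² = -1329548 - ((-I*√422/5*(1/69) - 330/(512*(-1/299))) - 588)² = -1329548 - ((-I*√422/345 - 330/(-512/299)) - 588)² = -1329548 - ((-I*√422/345 - 330*(-299/512)) - 588)² = -1329548 - ((-I*√422/345 + 49335/256) - 588)² = -1329548 - ((49335/256 - I*√422/345) - 588)² = -1329548 - (-101193/256 - I*√422/345)²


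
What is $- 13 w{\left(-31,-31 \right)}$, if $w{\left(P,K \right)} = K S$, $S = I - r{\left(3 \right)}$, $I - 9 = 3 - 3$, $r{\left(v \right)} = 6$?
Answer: $1209$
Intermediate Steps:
$I = 9$ ($I = 9 + \left(3 - 3\right) = 9 + 0 = 9$)
$S = 3$ ($S = 9 - 6 = 3$)
$w{\left(P,K \right)} = 3 K$ ($w{\left(P,K \right)} = K 3 = 3 K$)
$- 13 w{\left(-31,-31 \right)} = - 13 \cdot 3 \left(-31\right) = \left(-13\right) \left(-93\right) = 1209$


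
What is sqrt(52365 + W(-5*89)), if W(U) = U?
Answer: 4*sqrt(3245) ≈ 227.86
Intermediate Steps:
sqrt(52365 + W(-5*89)) = sqrt(52365 - 5*89) = sqrt(52365 - 445) = sqrt(51920) = 4*sqrt(3245)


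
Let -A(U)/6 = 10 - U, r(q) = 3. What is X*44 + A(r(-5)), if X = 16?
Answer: 662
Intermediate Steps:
A(U) = -60 + 6*U (A(U) = -6*(10 - U) = -60 + 6*U)
X*44 + A(r(-5)) = 16*44 + (-60 + 6*3) = 704 + (-60 + 18) = 704 - 42 = 662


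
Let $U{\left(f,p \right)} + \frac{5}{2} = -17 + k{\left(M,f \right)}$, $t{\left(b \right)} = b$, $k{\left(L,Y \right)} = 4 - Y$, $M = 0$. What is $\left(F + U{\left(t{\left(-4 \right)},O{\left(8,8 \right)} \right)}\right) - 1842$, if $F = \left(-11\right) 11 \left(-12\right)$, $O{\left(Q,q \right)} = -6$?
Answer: $- \frac{803}{2} \approx -401.5$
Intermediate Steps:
$U{\left(f,p \right)} = - \frac{31}{2} - f$ ($U{\left(f,p \right)} = - \frac{5}{2} - \left(13 + f\right) = - \frac{31}{2} - f$)
$F = 1452$ ($F = \left(-121\right) \left(-12\right) = 1452$)
$\left(F + U{\left(t{\left(-4 \right)},O{\left(8,8 \right)} \right)}\right) - 1842 = \left(1452 - \frac{23}{2}\right) - 1842 = \frac{2881}{2} - 1842 = - \frac{803}{2}$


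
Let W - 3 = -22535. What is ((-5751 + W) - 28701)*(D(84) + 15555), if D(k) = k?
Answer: -891172776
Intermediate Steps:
W = -22532 (W = 3 - 22535 = -22532)
((-5751 + W) - 28701)*(D(84) + 15555) = ((-5751 - 22532) - 28701)*(84 + 15555) = (-28283 - 28701)*15639 = -56984*15639 = -891172776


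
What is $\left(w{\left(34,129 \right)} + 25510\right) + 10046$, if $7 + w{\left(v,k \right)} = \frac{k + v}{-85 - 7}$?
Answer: $\frac{3270345}{92} \approx 35547.0$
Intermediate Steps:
$w{\left(v,k \right)} = -7 - \frac{k}{92} - \frac{v}{92}$ ($w{\left(v,k \right)} = -7 + \frac{k + v}{-85 - 7} = -7 + \frac{k + v}{-92} = -7 + \left(k + v\right) \left(- \frac{1}{92}\right) = -7 - \left(\frac{k}{92} + \frac{v}{92}\right) = -7 - \frac{k}{92} - \frac{v}{92}$)
$\left(w{\left(34,129 \right)} + 25510\right) + 10046 = \left(\left(-7 - \frac{129}{92} - \frac{17}{46}\right) + 25510\right) + 10046 = \left(- \frac{807}{92} + 25510\right) + 10046 = \frac{2346113}{92} + 10046 = \frac{3270345}{92}$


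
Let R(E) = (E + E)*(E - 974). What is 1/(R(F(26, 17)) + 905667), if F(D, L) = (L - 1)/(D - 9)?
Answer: 289/261208419 ≈ 1.1064e-6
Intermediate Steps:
F(D, L) = (-1 + L)/(-9 + D)
R(E) = 2*E*(-974 + E) (R(E) = (2*E)*(-974 + E) = 2*E*(-974 + E))
1/(R(F(26, 17)) + 905667) = 1/(2*((-1 + 17)/(-9 + 26))*(-974 + (-1 + 17)/(-9 + 26)) + 905667) = 1/(2*(16/17)*(-974 + 16/17) + 905667) = 1/(2*(16/17)*(-16542/17) + 905667) = 1/(-529344/289 + 905667) = 1/(261208419/289) = 289/261208419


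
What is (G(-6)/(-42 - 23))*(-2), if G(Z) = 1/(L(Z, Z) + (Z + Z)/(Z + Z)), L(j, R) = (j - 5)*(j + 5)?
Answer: 1/390 ≈ 0.0025641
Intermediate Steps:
L(j, R) = (-5 + j)*(5 + j)
G(Z) = 1/(-24 + Z²) (G(Z) = 1/((-25 + Z²) + (Z + Z)/(Z + Z)) = 1/((-25 + Z²) + (2*Z)/((2*Z))) = 1/((-25 + Z²) + (2*Z)*(1/(2*Z))) = 1/((-25 + Z²) + 1) = 1/(-24 + Z²))
(G(-6)/(-42 - 23))*(-2) = (1/((-24 + (-6)²)*(-42 - 23)))*(-2) = (1/((-24 + 36)*(-65)))*(-2) = (-1/65/12)*(-2) = ((1/12)*(-1/65))*(-2) = -1/780*(-2) = 1/390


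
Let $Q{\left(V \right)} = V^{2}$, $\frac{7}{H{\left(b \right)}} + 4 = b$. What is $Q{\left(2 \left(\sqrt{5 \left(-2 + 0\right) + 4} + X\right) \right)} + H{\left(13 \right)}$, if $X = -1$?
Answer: $- \frac{173}{9} - 8 i \sqrt{6} \approx -19.222 - 19.596 i$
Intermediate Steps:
$H{\left(b \right)} = \frac{7}{-4 + b}$
$Q{\left(2 \left(\sqrt{5 \left(-2 + 0\right) + 4} + X\right) \right)} + H{\left(13 \right)} = \left(2 \left(\sqrt{5 \left(-2 + 0\right) + 4} - 1\right)\right)^{2} + \frac{7}{-4 + 13} = \left(2 \left(\sqrt{5 \left(-2\right) + 4} - 1\right)\right)^{2} + \frac{7}{9} = \left(2 \left(\sqrt{-10 + 4} - 1\right)\right)^{2} + 7 \cdot \frac{1}{9} = \left(2 \left(\sqrt{-6} - 1\right)\right)^{2} + \frac{7}{9} = \left(2 \left(i \sqrt{6} - 1\right)\right)^{2} + \frac{7}{9} = \left(2 \left(-1 + i \sqrt{6}\right)\right)^{2} + \frac{7}{9} = \left(-2 + 2 i \sqrt{6}\right)^{2} + \frac{7}{9} = \frac{7}{9} + \left(-2 + 2 i \sqrt{6}\right)^{2}$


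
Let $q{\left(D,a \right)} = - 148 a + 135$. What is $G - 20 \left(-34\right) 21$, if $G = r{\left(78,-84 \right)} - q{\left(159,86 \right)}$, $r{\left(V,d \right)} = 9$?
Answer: $26882$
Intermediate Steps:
$q{\left(D,a \right)} = 135 - 148 a$
$G = 12602$ ($G = 9 - \left(135 - 12728\right) = 9 - -12593 = 9 + 12593 = 12602$)
$G - 20 \left(-34\right) 21 = 12602 - 20 \left(-34\right) 21 = 12602 - \left(-680\right) 21 = 12602 - -14280 = 12602 + 14280 = 26882$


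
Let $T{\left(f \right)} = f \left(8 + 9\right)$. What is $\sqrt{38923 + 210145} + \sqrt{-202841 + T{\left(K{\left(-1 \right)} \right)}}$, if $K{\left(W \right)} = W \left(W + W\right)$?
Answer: $2 \sqrt{62267} + i \sqrt{202807} \approx 499.07 + 450.34 i$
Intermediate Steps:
$K{\left(W \right)} = 2 W^{2}$ ($K{\left(W \right)} = W 2 W = 2 W^{2}$)
$T{\left(f \right)} = 17 f$ ($T{\left(f \right)} = f 17 = 17 f$)
$\sqrt{38923 + 210145} + \sqrt{-202841 + T{\left(K{\left(-1 \right)} \right)}} = \sqrt{38923 + 210145} + \sqrt{-202841 + 17 \cdot 2 \left(-1\right)^{2}} = \sqrt{249068} + \sqrt{-202841 + 17 \cdot 2 \cdot 1} = 2 \sqrt{62267} + \sqrt{-202841 + 17 \cdot 2} = 2 \sqrt{62267} + \sqrt{-202841 + 34} = 2 \sqrt{62267} + \sqrt{-202807} = 2 \sqrt{62267} + i \sqrt{202807}$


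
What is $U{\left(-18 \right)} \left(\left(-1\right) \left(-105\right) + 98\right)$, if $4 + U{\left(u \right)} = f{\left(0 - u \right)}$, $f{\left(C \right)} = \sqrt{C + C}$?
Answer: $406$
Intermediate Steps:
$f{\left(C \right)} = \sqrt{2} \sqrt{C}$ ($f{\left(C \right)} = \sqrt{2 C} = \sqrt{2} \sqrt{C}$)
$U{\left(u \right)} = -4 + \sqrt{2} \sqrt{- u}$ ($U{\left(u \right)} = -4 + \sqrt{2} \sqrt{0 - u} = -4 + \sqrt{2} \sqrt{- u}$)
$U{\left(-18 \right)} \left(\left(-1\right) \left(-105\right) + 98\right) = \left(-4 + \sqrt{2} \sqrt{\left(-1\right) \left(-18\right)}\right) \left(\left(-1\right) \left(-105\right) + 98\right) = \left(-4 + \sqrt{2} \sqrt{18}\right) \left(105 + 98\right) = \left(-4 + \sqrt{2} \cdot 3 \sqrt{2}\right) 203 = \left(-4 + 6\right) 203 = 2 \cdot 203 = 406$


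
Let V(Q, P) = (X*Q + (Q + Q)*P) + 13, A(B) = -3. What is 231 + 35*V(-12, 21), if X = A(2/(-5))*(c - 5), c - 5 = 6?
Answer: -9394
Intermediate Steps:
c = 11 (c = 5 + 6 = 11)
X = -18 (X = -3*(11 - 5) = -3*6 = -18)
V(Q, P) = 13 - 18*Q + 2*P*Q (V(Q, P) = (-18*Q + (Q + Q)*P) + 13 = (-18*Q + (2*Q)*P) + 13 = (-18*Q + 2*P*Q) + 13 = 13 - 18*Q + 2*P*Q)
231 + 35*V(-12, 21) = 231 + 35*(13 - 18*(-12) + 2*21*(-12)) = 231 + 35*(13 + 216 - 504) = 231 + 35*(-275) = 231 - 9625 = -9394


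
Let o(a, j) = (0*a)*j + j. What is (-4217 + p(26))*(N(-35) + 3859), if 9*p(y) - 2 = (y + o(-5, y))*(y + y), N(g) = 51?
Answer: -45938590/3 ≈ -1.5313e+7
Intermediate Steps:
o(a, j) = j (o(a, j) = 0*j + j = 0 + j = j)
p(y) = 2/9 + 4*y²/9 (p(y) = 2/9 + ((y + y)*(y + y))/9 = 2/9 + ((2*y)*(2*y))/9 = 2/9 + (4*y²)/9 = 2/9 + 4*y²/9)
(-4217 + p(26))*(N(-35) + 3859) = (-4217 + (2/9 + (4/9)*26²))*(51 + 3859) = (-4217 + (2/9 + (4/9)*676))*3910 = (-4217 + (2/9 + 2704/9))*3910 = (-4217 + 902/3)*3910 = -11749/3*3910 = -45938590/3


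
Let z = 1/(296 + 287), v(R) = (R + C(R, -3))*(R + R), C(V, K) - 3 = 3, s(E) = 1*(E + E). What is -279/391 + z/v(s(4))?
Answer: -36434777/51061472 ≈ -0.71355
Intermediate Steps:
s(E) = 2*E (s(E) = 1*(2*E) = 2*E)
C(V, K) = 6 (C(V, K) = 3 + 3 = 6)
v(R) = 2*R*(6 + R) (v(R) = (R + 6)*(R + R) = (6 + R)*(2*R) = 2*R*(6 + R))
z = 1/583 ≈ 0.0017153
-279/391 + z/v(s(4)) = -279/391 + 1/(583*((2*(2*4)*(6 + 2*4)))) = -279*1/391 + 1/(583*((2*8*(6 + 8)))) = -279/391 + 1/(583*((2*8*14))) = -279/391 + (1/583)/224 = -279/391 + (1/583)*(1/224) = -279/391 + 1/130592 = -36434777/51061472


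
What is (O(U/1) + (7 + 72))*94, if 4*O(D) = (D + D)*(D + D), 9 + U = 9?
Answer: 7426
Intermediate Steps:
U = 0 (U = -9 + 9 = 0)
O(D) = D**2 (O(D) = ((D + D)*(D + D))/4 = ((2*D)*(2*D))/4 = (4*D**2)/4 = D**2)
(O(U/1) + (7 + 72))*94 = ((0/1)**2 + (7 + 72))*94 = ((0*1)**2 + 79)*94 = (0**2 + 79)*94 = (0 + 79)*94 = 79*94 = 7426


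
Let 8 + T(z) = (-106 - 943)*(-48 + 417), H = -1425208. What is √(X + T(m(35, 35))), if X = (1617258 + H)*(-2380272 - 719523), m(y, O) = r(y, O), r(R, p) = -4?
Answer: I*√595316016839 ≈ 7.7157e+5*I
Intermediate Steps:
m(y, O) = -4
T(z) = -387089 (T(z) = -8 + (-106 - 943)*(-48 + 417) = -8 - 1049*369 = -8 - 387081 = -387089)
X = -595315629750 (X = (1617258 - 1425208)*(-2380272 - 719523) = 192050*(-3099795) = -595315629750)
√(X + T(m(35, 35))) = √(-595315629750 - 387089) = √(-595316016839) = I*√595316016839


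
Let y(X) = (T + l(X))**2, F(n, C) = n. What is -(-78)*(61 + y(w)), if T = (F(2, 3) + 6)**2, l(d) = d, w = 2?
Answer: 344526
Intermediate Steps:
T = 64 (T = (2 + 6)**2 = 8**2 = 64)
y(X) = (64 + X)**2
-(-78)*(61 + y(w)) = -(-78)*(61 + (64 + 2)**2) = -(-78)*(61 + 66**2) = -(-78)*(61 + 4356) = -(-78)*4417 = -1*(-344526) = 344526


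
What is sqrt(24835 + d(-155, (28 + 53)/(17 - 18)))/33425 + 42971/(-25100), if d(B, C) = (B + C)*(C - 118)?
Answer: -42971/25100 + sqrt(71799)/33425 ≈ -1.7040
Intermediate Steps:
d(B, C) = (-118 + C)*(B + C) (d(B, C) = (B + C)*(-118 + C) = (-118 + C)*(B + C))
sqrt(24835 + d(-155, (28 + 53)/(17 - 18)))/33425 + 42971/(-25100) = sqrt(24835 + (((28 + 53)/(17 - 18))**2 - 118*(-155) - 118*(28 + 53)/(17 - 18) - 155*(28 + 53)/(17 - 18)))/33425 + 42971/(-25100) = sqrt(24835 + ((81/(-1))**2 + 18290 - 9558/(-1) - 12555/(-1)))*(1/33425) + 42971*(-1/25100) = sqrt(24835 + ((81*(-1))**2 + 18290 - 9558*(-1) - 12555*(-1)))*(1/33425) - 42971/25100 = sqrt(24835 + ((-81)**2 + 18290 - 118*(-81) - 155*(-81)))*(1/33425) - 42971/25100 = sqrt(24835 + (6561 + 18290 + 9558 + 12555))*(1/33425) - 42971/25100 = sqrt(24835 + 46964)*(1/33425) - 42971/25100 = sqrt(71799)*(1/33425) - 42971/25100 = sqrt(71799)/33425 - 42971/25100 = -42971/25100 + sqrt(71799)/33425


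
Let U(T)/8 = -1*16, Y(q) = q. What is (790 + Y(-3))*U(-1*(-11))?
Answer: -100736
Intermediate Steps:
U(T) = -128 (U(T) = 8*(-1*16) = 8*(-16) = -128)
(790 + Y(-3))*U(-1*(-11)) = (790 - 3)*(-128) = 787*(-128) = -100736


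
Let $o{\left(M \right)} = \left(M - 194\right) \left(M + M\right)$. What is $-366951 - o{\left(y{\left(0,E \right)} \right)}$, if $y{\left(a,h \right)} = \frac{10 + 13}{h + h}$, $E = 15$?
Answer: $- \frac{164994619}{450} \approx -3.6665 \cdot 10^{5}$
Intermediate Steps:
$y{\left(a,h \right)} = \frac{23}{2 h}$
$o{\left(M \right)} = 2 M \left(-194 + M\right)$ ($o{\left(M \right)} = \left(-194 + M\right) 2 M = 2 M \left(-194 + M\right)$)
$-366951 - o{\left(y{\left(0,E \right)} \right)} = -366951 - 2 \frac{23}{2 \cdot 15} \left(-194 + \frac{23}{2 \cdot 15}\right) = -366951 - 2 \cdot \frac{23}{2} \cdot \frac{1}{15} \left(-194 + \frac{23}{2} \cdot \frac{1}{15}\right) = -366951 - 2 \cdot \frac{23}{30} \left(-194 + \frac{23}{30}\right) = -366951 - 2 \cdot \frac{23}{30} \left(- \frac{5797}{30}\right) = -366951 - - \frac{133331}{450} = -366951 + \frac{133331}{450} = - \frac{164994619}{450}$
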